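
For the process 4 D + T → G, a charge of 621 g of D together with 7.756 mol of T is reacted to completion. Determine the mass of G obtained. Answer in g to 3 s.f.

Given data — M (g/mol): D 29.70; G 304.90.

n(D) = 621.0 / 29.70 = 20.91 mol
n(T) = 7.756 mol
n/ν for D = 20.91/4 = 5.228
n/ν for T = 7.756/1 = 7.756
Smallest n/ν is D → limiting reagent.
n(G) = (1/4) × 20.91 = 5.228 mol
mass = 5.228 × 304.90 = 1594 g

1590 g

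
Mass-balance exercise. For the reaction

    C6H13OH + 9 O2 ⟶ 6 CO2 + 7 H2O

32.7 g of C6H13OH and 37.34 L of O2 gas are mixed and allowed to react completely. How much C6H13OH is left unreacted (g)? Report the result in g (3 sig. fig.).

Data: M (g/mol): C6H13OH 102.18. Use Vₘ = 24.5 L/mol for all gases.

15.4 g

n(C6H13OH) = 32.70 / 102.18 = 0.3200 mol
n(O2) = 37.34 / 24.5 = 1.524 mol
n/ν for C6H13OH = 0.3200/1 = 0.3200
n/ν for O2 = 1.524/9 = 0.1693
Smallest n/ν is O2 → limiting reagent.
C6H13OH consumed = (1/9) × 1.524 = 0.1693 mol
C6H13OH remaining = 0.3200 − 0.1693 = 0.1507 mol
mass = 0.1507 × 102.18 = 15.40 g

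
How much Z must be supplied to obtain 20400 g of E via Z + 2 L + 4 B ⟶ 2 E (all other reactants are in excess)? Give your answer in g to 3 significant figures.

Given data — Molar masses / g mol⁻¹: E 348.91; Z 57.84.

n(E) = 20400 / 348.91 = 58.47 mol
n(Z) = (1/2) × 58.47 = 29.24 mol
mass = 29.24 × 57.84 = 1691 g

1690 g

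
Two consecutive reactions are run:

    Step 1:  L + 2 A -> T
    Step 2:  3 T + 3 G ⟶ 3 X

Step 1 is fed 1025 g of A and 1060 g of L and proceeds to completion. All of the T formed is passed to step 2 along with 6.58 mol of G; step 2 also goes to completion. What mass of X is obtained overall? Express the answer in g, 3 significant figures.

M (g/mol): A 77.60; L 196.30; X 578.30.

Step 1:
n(A) = 1025 / 77.60 = 13.21 mol
n(L) = 1060 / 196.30 = 5.400 mol
n/ν → A: 6.605, L: 5.400; L is limiting.
n(T) produced = (1/1) × 5.400 = 5.400 mol
Step 2:
n(T) available = 5.400 mol
n(G) = 6.580 mol
n/ν → T: 1.800, G: 2.193; T is limiting.
n(X) = (3/3) × 5.400 = 5.400 mol
mass = 5.400 × 578.30 = 3123 g

3120 g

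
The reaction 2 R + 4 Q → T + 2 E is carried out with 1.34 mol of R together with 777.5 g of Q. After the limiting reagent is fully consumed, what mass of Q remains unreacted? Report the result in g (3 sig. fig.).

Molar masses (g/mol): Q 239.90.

135 g

n(R) = 1.340 mol
n(Q) = 777.5 / 239.90 = 3.241 mol
n/ν for R = 1.340/2 = 0.6700
n/ν for Q = 3.241/4 = 0.8103
Smallest n/ν is R → limiting reagent.
Q consumed = (4/2) × 1.340 = 2.680 mol
Q remaining = 3.241 − 2.680 = 0.5610 mol
mass = 0.5610 × 239.90 = 134.6 g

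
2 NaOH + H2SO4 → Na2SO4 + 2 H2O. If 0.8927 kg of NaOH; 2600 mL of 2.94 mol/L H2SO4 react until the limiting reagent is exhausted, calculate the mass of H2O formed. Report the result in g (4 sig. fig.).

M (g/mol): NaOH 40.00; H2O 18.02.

n(NaOH) = 0.8927×1000 / 40.00 = 22.32 mol
n(H2SO4) = 2.94 × 2600/1000 = 7.644 mol
n/ν for NaOH = 22.32/2 = 11.16
n/ν for H2SO4 = 7.644/1 = 7.644
Smallest n/ν is H2SO4 → limiting reagent.
n(H2O) = (2/1) × 7.644 = 15.29 mol
mass = 15.29 × 18.02 = 275.5 g

275.5 g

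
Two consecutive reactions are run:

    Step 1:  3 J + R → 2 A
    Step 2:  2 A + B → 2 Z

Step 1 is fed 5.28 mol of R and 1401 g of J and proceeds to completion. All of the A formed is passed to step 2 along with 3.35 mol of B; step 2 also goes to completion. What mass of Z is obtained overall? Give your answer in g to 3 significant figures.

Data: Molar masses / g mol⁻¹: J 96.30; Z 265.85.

1780 g

Step 1:
n(R) = 5.280 mol
n(J) = 1401 / 96.30 = 14.55 mol
n/ν → R: 5.280, J: 4.850; J is limiting.
n(A) produced = (2/3) × 14.55 = 9.700 mol
Step 2:
n(A) available = 9.700 mol
n(B) = 3.350 mol
n/ν → A: 4.850, B: 3.350; B is limiting.
n(Z) = (2/1) × 3.350 = 6.700 mol
mass = 6.700 × 265.85 = 1781 g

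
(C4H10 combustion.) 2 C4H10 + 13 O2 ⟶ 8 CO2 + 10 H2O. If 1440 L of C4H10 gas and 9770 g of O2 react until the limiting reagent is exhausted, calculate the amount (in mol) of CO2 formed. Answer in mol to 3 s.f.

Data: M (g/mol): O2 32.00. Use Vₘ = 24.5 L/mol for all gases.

188 mol

n(C4H10) = 1440 / 24.5 = 58.78 mol
n(O2) = 9770 / 32.00 = 305.3 mol
n/ν → C4H10: 29.39, O2: 23.48; O2 is limiting.
n(CO2) = (8/13) × 305.3 = 187.9 mol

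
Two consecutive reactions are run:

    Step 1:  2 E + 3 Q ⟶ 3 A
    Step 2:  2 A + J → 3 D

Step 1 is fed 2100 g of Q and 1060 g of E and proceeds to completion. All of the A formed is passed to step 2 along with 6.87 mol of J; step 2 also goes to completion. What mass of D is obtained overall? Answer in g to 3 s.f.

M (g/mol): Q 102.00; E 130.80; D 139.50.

Step 1:
n(Q) = 2100 / 102.00 = 20.59 mol
n(E) = 1060 / 130.80 = 8.104 mol
n/ν for Q = 20.59/3 = 6.863
n/ν for E = 8.104/2 = 4.052
Smallest n/ν is E → limiting reagent.
n(A) produced = (3/2) × 8.104 = 12.16 mol
Step 2:
n(A) available = 12.16 mol
n(J) = 6.870 mol
n/ν for A = 12.16/2 = 6.080
n/ν for J = 6.870/1 = 6.870
Smallest n/ν is A → limiting reagent.
n(D) = (3/2) × 12.16 = 18.24 mol
mass = 18.24 × 139.50 = 2544 g

2540 g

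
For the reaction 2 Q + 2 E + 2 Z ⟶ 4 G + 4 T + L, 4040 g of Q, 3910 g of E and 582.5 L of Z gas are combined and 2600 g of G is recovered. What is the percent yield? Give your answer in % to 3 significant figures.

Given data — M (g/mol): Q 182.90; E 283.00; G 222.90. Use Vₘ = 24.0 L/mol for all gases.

n(Q) = 4040 / 182.90 = 22.09 mol
n(E) = 3910 / 283.00 = 13.82 mol
n(Z) = 582.5 / 24.0 = 24.27 mol
n/ν for Q = 22.09/2 = 11.05
n/ν for E = 13.82/2 = 6.910
n/ν for Z = 24.27/2 = 12.14
Smallest n/ν is E → limiting reagent.
theoretical n(G) = (4/2) × 13.82 = 27.64 mol → 6161 g
% yield = 2600 / 6161 × 100 = 42.20 %

42.2 %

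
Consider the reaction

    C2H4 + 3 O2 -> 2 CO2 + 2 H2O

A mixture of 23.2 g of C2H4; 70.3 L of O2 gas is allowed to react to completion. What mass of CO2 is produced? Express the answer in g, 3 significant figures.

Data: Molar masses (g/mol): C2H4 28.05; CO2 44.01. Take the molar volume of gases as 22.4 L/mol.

72.8 g

n(C2H4) = 23.20 / 28.05 = 0.8271 mol
n(O2) = 70.30 / 22.4 = 3.138 mol
n/ν → C2H4: 0.8271, O2: 1.046; C2H4 is limiting.
n(CO2) = (2/1) × 0.8271 = 1.654 mol
mass = 1.654 × 44.01 = 72.79 g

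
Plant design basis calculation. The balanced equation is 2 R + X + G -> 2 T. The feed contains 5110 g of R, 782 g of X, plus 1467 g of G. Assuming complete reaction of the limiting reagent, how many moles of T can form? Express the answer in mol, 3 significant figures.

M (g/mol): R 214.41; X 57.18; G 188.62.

n(R) = 5110 / 214.41 = 23.83 mol
n(X) = 782.0 / 57.18 = 13.68 mol
n(G) = 1467 / 188.62 = 7.778 mol
n/ν → R: 11.92, X: 13.68, G: 7.778; G is limiting.
n(T) = (2/1) × 7.778 = 15.56 mol

15.6 mol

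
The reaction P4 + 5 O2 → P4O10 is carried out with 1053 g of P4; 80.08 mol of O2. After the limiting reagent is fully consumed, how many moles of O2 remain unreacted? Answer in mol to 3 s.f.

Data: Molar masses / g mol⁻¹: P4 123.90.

n(P4) = 1053 / 123.90 = 8.499 mol
n(O2) = 80.08 mol
n/ν for P4 = 8.499/1 = 8.499
n/ν for O2 = 80.08/5 = 16.02
Smallest n/ν is P4 → limiting reagent.
O2 consumed = (5/1) × 8.499 = 42.50 mol
O2 remaining = 80.08 − 42.50 = 37.58 mol

37.6 mol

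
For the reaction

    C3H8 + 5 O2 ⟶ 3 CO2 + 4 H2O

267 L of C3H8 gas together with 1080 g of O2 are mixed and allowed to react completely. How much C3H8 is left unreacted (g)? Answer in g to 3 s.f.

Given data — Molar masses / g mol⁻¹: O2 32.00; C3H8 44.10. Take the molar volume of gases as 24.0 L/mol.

n(C3H8) = 267.0 / 24.0 = 11.13 mol
n(O2) = 1080 / 32.00 = 33.75 mol
n/ν → C3H8: 11.13, O2: 6.750; O2 is limiting.
C3H8 consumed = (1/5) × 33.75 = 6.750 mol
C3H8 remaining = 11.13 − 6.750 = 4.380 mol
mass = 4.380 × 44.10 = 193.2 g

193 g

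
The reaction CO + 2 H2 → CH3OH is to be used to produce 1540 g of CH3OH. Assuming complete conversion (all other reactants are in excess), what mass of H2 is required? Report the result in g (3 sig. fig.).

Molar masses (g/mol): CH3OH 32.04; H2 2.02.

194 g

n(CH3OH) = 1540 / 32.04 = 48.06 mol
n(H2) = (2/1) × 48.06 = 96.12 mol
mass = 96.12 × 2.02 = 194.2 g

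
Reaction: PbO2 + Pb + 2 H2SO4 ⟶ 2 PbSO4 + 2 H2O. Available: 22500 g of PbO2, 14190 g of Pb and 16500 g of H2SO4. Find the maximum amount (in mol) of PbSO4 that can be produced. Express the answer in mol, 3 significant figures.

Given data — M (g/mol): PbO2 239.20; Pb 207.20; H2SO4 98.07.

n(PbO2) = 22500 / 239.20 = 94.06 mol
n(Pb) = 14190 / 207.20 = 68.48 mol
n(H2SO4) = 16500 / 98.07 = 168.2 mol
n/ν for PbO2 = 94.06/1 = 94.06
n/ν for Pb = 68.48/1 = 68.48
n/ν for H2SO4 = 168.2/2 = 84.10
Smallest n/ν is Pb → limiting reagent.
n(PbSO4) = (2/1) × 68.48 = 137.0 mol

137 mol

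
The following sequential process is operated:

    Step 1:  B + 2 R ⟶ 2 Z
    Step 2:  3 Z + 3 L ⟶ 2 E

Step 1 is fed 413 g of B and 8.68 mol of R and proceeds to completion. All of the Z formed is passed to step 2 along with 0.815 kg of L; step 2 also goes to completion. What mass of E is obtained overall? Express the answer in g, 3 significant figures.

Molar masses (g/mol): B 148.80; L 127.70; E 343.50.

Step 1:
n(B) = 413.0 / 148.80 = 2.776 mol
n(R) = 8.680 mol
n/ν → B: 2.776, R: 4.340; B is limiting.
n(Z) produced = (2/1) × 2.776 = 5.552 mol
Step 2:
n(Z) available = 5.552 mol
n(L) = 0.8150×1000 / 127.70 = 6.382 mol
n/ν → Z: 1.851, L: 2.127; Z is limiting.
n(E) = (2/3) × 5.552 = 3.701 mol
mass = 3.701 × 343.50 = 1271 g

1270 g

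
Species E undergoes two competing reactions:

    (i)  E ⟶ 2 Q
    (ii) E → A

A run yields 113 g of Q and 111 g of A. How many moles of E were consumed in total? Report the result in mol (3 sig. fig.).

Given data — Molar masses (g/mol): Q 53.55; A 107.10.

2.09 mol

n(Q) = 113 / 53.55 = 2.110 mol
n(A) = 111 / 107.10 = 1.036 mol
n(E) via (i) = (1/2)×2.110 = 1.055 mol
n(E) via (ii) = (1/1)×1.036 = 1.036 mol
total n(E) = 1.055 + 1.036 = 2.091 mol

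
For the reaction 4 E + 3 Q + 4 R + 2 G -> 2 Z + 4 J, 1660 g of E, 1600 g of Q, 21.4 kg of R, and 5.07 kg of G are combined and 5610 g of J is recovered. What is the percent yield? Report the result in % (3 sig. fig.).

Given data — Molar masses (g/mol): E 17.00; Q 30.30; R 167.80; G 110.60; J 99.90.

n(E) = 1660 / 17.00 = 97.65 mol
n(Q) = 1600 / 30.30 = 52.81 mol
n(R) = 21.40×1000 / 167.80 = 127.5 mol
n(G) = 5.070×1000 / 110.60 = 45.84 mol
n/ν for E = 97.65/4 = 24.41
n/ν for Q = 52.81/3 = 17.60
n/ν for R = 127.5/4 = 31.88
n/ν for G = 45.84/2 = 22.92
Smallest n/ν is Q → limiting reagent.
theoretical n(J) = (4/3) × 52.81 = 70.41 mol → 7034 g
% yield = 5610 / 7034 × 100 = 79.76 %

79.8 %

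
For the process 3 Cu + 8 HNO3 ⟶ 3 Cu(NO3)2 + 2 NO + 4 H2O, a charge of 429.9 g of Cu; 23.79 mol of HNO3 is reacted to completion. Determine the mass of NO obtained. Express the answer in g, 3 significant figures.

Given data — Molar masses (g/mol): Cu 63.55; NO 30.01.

135 g

n(Cu) = 429.9 / 63.55 = 6.765 mol
n(HNO3) = 23.79 mol
n/ν → Cu: 2.255, HNO3: 2.974; Cu is limiting.
n(NO) = (2/3) × 6.765 = 4.510 mol
mass = 4.510 × 30.01 = 135.3 g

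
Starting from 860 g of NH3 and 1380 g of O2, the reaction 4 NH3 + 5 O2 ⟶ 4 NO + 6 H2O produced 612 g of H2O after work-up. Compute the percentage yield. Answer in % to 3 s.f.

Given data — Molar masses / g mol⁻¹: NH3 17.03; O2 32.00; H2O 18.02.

n(NH3) = 860.0 / 17.03 = 50.50 mol
n(O2) = 1380 / 32.00 = 43.13 mol
n/ν → NH3: 12.63, O2: 8.626; O2 is limiting.
theoretical n(H2O) = (6/5) × 43.13 = 51.76 mol → 932.7 g
% yield = 612 / 932.7 × 100 = 65.62 %

65.6 %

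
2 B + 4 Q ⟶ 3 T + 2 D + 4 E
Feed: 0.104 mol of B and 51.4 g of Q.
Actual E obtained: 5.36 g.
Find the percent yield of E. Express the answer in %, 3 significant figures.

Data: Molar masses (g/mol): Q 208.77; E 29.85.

86.3 %

n(B) = 0.1040 mol
n(Q) = 51.40 / 208.77 = 0.2462 mol
n/ν for B = 0.1040/2 = 0.05200
n/ν for Q = 0.2462/4 = 0.06155
Smallest n/ν is B → limiting reagent.
theoretical n(E) = (4/2) × 0.1040 = 0.2080 mol → 6.209 g
% yield = 5.36 / 6.209 × 100 = 86.33 %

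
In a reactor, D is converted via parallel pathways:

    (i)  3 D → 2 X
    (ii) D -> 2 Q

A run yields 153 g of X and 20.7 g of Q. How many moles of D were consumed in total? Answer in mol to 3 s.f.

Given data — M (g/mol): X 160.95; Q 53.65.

1.62 mol

n(X) = 153 / 160.95 = 0.9506 mol
n(Q) = 20.7 / 53.65 = 0.3858 mol
n(D) via (i) = (3/2)×0.9506 = 1.426 mol
n(D) via (ii) = (1/2)×0.3858 = 0.1929 mol
total n(D) = 1.426 + 0.1929 = 1.619 mol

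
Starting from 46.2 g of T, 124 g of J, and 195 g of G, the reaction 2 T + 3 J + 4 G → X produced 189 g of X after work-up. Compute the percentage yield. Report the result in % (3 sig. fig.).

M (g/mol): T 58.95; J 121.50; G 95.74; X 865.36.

64.2 %

n(T) = 46.20 / 58.95 = 0.7837 mol
n(J) = 124.0 / 121.50 = 1.021 mol
n(G) = 195.0 / 95.74 = 2.037 mol
n/ν for T = 0.7837/2 = 0.3919
n/ν for J = 1.021/3 = 0.3403
n/ν for G = 2.037/4 = 0.5093
Smallest n/ν is J → limiting reagent.
theoretical n(X) = (1/3) × 1.021 = 0.3403 mol → 294.5 g
% yield = 189 / 294.5 × 100 = 64.18 %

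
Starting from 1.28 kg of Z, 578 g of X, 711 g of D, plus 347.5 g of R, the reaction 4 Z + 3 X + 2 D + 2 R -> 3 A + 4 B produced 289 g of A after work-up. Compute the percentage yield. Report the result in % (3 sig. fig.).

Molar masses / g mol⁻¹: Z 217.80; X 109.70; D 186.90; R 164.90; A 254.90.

n(Z) = 1.280×1000 / 217.80 = 5.877 mol
n(X) = 578.0 / 109.70 = 5.269 mol
n(D) = 711.0 / 186.90 = 3.804 mol
n(R) = 347.5 / 164.90 = 2.107 mol
n/ν → Z: 1.469, X: 1.756, D: 1.902, R: 1.054; R is limiting.
theoretical n(A) = (3/2) × 2.107 = 3.161 mol → 805.7 g
% yield = 289 / 805.7 × 100 = 35.87 %

35.9 %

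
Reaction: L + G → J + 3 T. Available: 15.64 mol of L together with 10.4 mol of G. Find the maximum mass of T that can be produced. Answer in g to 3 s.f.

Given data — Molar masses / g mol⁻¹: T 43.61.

n(L) = 15.64 mol
n(G) = 10.40 mol
n/ν → L: 15.64, G: 10.40; G is limiting.
n(T) = (3/1) × 10.40 = 31.20 mol
mass = 31.20 × 43.61 = 1361 g

1360 g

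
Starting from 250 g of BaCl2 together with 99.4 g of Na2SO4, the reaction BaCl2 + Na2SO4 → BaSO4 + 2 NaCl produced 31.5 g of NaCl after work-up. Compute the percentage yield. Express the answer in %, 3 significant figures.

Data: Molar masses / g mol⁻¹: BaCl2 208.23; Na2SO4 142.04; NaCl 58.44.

n(BaCl2) = 250.0 / 208.23 = 1.201 mol
n(Na2SO4) = 99.40 / 142.04 = 0.6998 mol
n/ν → BaCl2: 1.201, Na2SO4: 0.6998; Na2SO4 is limiting.
theoretical n(NaCl) = (2/1) × 0.6998 = 1.400 mol → 81.82 g
% yield = 31.5 / 81.82 × 100 = 38.50 %

38.5 %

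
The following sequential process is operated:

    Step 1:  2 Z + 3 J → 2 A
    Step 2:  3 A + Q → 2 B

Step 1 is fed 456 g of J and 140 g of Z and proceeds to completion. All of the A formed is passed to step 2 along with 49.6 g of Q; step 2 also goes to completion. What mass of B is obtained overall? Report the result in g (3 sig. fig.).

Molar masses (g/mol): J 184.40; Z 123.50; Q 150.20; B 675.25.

Step 1:
n(J) = 456.0 / 184.40 = 2.473 mol
n(Z) = 140.0 / 123.50 = 1.134 mol
n/ν for J = 2.473/3 = 0.8243
n/ν for Z = 1.134/2 = 0.5670
Smallest n/ν is Z → limiting reagent.
n(A) produced = (2/2) × 1.134 = 1.134 mol
Step 2:
n(A) available = 1.134 mol
n(Q) = 49.60 / 150.20 = 0.3302 mol
n/ν for A = 1.134/3 = 0.3780
n/ν for Q = 0.3302/1 = 0.3302
Smallest n/ν is Q → limiting reagent.
n(B) = (2/1) × 0.3302 = 0.6604 mol
mass = 0.6604 × 675.25 = 445.9 g

446 g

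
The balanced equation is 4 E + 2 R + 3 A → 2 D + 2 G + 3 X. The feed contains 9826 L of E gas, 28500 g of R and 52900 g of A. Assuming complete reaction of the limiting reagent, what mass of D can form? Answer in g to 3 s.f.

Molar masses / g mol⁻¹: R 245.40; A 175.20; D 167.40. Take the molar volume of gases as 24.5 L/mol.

19400 g

n(E) = 9826 / 24.5 = 401.1 mol
n(R) = 28500 / 245.40 = 116.1 mol
n(A) = 52900 / 175.20 = 301.9 mol
n/ν for E = 401.1/4 = 100.3
n/ν for R = 116.1/2 = 58.05
n/ν for A = 301.9/3 = 100.6
Smallest n/ν is R → limiting reagent.
n(D) = (2/2) × 116.1 = 116.1 mol
mass = 116.1 × 167.40 = 19440 g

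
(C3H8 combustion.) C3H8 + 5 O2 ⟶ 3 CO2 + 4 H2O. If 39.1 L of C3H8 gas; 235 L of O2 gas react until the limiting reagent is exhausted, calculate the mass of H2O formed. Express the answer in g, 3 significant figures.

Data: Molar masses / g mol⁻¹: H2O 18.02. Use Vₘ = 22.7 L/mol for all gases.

124 g

n(C3H8) = 39.10 / 22.7 = 1.722 mol
n(O2) = 235.0 / 22.7 = 10.35 mol
n/ν for C3H8 = 1.722/1 = 1.722
n/ν for O2 = 10.35/5 = 2.070
Smallest n/ν is C3H8 → limiting reagent.
n(H2O) = (4/1) × 1.722 = 6.888 mol
mass = 6.888 × 18.02 = 124.1 g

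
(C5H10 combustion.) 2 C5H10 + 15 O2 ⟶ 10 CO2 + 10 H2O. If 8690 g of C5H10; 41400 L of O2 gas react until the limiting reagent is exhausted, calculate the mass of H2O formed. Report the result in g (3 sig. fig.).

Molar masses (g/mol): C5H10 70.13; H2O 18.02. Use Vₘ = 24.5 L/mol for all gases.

11200 g

n(C5H10) = 8690 / 70.13 = 123.9 mol
n(O2) = 41400 / 24.5 = 1690 mol
n/ν for C5H10 = 123.9/2 = 61.95
n/ν for O2 = 1690/15 = 112.7
Smallest n/ν is C5H10 → limiting reagent.
n(H2O) = (10/2) × 123.9 = 619.5 mol
mass = 619.5 × 18.02 = 11160 g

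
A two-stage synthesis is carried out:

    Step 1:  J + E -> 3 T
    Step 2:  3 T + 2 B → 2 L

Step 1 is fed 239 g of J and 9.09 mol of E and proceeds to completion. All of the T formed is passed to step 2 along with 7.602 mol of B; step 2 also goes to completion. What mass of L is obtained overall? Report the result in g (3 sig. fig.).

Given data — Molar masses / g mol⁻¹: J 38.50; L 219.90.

1670 g

Step 1:
n(J) = 239.0 / 38.50 = 6.208 mol
n(E) = 9.090 mol
n/ν for J = 6.208/1 = 6.208
n/ν for E = 9.090/1 = 9.090
Smallest n/ν is J → limiting reagent.
n(T) produced = (3/1) × 6.208 = 18.62 mol
Step 2:
n(T) available = 18.62 mol
n(B) = 7.602 mol
n/ν for T = 18.62/3 = 6.207
n/ν for B = 7.602/2 = 3.801
Smallest n/ν is B → limiting reagent.
n(L) = (2/2) × 7.602 = 7.602 mol
mass = 7.602 × 219.90 = 1672 g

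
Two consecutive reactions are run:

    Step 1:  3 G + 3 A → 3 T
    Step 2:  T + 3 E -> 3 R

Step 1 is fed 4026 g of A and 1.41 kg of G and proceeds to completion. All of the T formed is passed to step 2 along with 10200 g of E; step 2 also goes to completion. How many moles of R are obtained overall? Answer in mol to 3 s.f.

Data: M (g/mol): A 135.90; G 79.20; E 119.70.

Step 1:
n(A) = 4026 / 135.90 = 29.62 mol
n(G) = 1.410×1000 / 79.20 = 17.80 mol
n/ν for A = 29.62/3 = 9.873
n/ν for G = 17.80/3 = 5.933
Smallest n/ν is G → limiting reagent.
n(T) produced = (3/3) × 17.80 = 17.80 mol
Step 2:
n(T) available = 17.80 mol
n(E) = 10200 / 119.70 = 85.21 mol
n/ν for T = 17.80/1 = 17.80
n/ν for E = 85.21/3 = 28.40
Smallest n/ν is T → limiting reagent.
n(R) = (3/1) × 17.80 = 53.40 mol

53.4 mol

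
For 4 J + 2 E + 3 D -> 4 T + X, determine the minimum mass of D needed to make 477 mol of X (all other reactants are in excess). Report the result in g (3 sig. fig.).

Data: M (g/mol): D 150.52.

n(X) = 477.0 mol
n(D) = (3/1) × 477.0 = 1431 mol
mass = 1431 × 150.52 = 215400 g

215000 g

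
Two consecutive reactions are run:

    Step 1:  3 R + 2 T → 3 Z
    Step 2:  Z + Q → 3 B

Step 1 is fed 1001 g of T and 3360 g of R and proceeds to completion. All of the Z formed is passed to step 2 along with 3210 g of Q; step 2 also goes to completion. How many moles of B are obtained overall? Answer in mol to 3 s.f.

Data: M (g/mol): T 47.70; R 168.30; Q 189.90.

50.7 mol

Step 1:
n(T) = 1001 / 47.70 = 20.99 mol
n(R) = 3360 / 168.30 = 19.96 mol
n/ν for T = 20.99/2 = 10.50
n/ν for R = 19.96/3 = 6.653
Smallest n/ν is R → limiting reagent.
n(Z) produced = (3/3) × 19.96 = 19.96 mol
Step 2:
n(Z) available = 19.96 mol
n(Q) = 3210 / 189.90 = 16.90 mol
n/ν for Z = 19.96/1 = 19.96
n/ν for Q = 16.90/1 = 16.90
Smallest n/ν is Q → limiting reagent.
n(B) = (3/1) × 16.90 = 50.70 mol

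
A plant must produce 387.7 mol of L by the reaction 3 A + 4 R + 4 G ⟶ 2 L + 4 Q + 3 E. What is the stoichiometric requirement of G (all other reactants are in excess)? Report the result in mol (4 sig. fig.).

775.4 mol

n(L) = 387.7 mol
n(G) = (4/2) × 387.7 = 775.4 mol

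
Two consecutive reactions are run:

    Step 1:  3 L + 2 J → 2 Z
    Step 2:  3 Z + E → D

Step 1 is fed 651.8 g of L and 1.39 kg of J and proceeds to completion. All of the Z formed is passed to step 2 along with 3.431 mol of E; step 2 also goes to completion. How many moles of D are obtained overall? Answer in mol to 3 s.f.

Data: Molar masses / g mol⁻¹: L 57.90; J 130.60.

Step 1:
n(L) = 651.8 / 57.90 = 11.26 mol
n(J) = 1.390×1000 / 130.60 = 10.64 mol
n/ν for L = 11.26/3 = 3.753
n/ν for J = 10.64/2 = 5.320
Smallest n/ν is L → limiting reagent.
n(Z) produced = (2/3) × 11.26 = 7.507 mol
Step 2:
n(Z) available = 7.507 mol
n(E) = 3.431 mol
n/ν for Z = 7.507/3 = 2.502
n/ν for E = 3.431/1 = 3.431
Smallest n/ν is Z → limiting reagent.
n(D) = (1/3) × 7.507 = 2.502 mol

2.50 mol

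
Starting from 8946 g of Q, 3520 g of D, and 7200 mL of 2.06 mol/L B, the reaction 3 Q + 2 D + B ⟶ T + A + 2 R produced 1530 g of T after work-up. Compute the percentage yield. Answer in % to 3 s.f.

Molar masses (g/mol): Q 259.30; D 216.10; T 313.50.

n(Q) = 8946 / 259.30 = 34.50 mol
n(D) = 3520 / 216.10 = 16.29 mol
n(B) = 2.06 × 7200/1000 = 14.83 mol
n/ν → Q: 11.50, D: 8.145, B: 14.83; D is limiting.
theoretical n(T) = (1/2) × 16.29 = 8.145 mol → 2553 g
% yield = 1530 / 2553 × 100 = 59.93 %

59.9 %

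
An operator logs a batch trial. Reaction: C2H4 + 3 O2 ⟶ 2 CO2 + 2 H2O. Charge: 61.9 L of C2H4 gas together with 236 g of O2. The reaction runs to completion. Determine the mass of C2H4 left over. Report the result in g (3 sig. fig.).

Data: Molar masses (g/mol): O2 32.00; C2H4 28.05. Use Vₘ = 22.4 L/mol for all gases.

8.56 g

n(C2H4) = 61.90 / 22.4 = 2.763 mol
n(O2) = 236.0 / 32.00 = 7.375 mol
n/ν for C2H4 = 2.763/1 = 2.763
n/ν for O2 = 7.375/3 = 2.458
Smallest n/ν is O2 → limiting reagent.
C2H4 consumed = (1/3) × 7.375 = 2.458 mol
C2H4 remaining = 2.763 − 2.458 = 0.3050 mol
mass = 0.3050 × 28.05 = 8.555 g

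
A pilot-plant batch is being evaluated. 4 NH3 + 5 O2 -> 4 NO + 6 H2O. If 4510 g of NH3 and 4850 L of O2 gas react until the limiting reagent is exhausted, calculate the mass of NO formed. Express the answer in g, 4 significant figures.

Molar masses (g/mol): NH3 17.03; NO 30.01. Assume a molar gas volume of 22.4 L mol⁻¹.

n(NH3) = 4510 / 17.03 = 264.8 mol
n(O2) = 4850 / 22.4 = 216.5 mol
n/ν for NH3 = 264.8/4 = 66.20
n/ν for O2 = 216.5/5 = 43.30
Smallest n/ν is O2 → limiting reagent.
n(NO) = (4/5) × 216.5 = 173.2 mol
mass = 173.2 × 30.01 = 5198 g

5198 g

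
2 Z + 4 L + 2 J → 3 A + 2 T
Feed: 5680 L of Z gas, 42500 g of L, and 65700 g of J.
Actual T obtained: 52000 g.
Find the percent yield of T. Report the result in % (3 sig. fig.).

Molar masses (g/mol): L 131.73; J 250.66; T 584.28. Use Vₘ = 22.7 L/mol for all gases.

55.2 %

n(Z) = 5680 / 22.7 = 250.2 mol
n(L) = 42500 / 131.73 = 322.6 mol
n(J) = 65700 / 250.66 = 262.1 mol
n/ν for Z = 250.2/2 = 125.1
n/ν for L = 322.6/4 = 80.65
n/ν for J = 262.1/2 = 131.1
Smallest n/ν is L → limiting reagent.
theoretical n(T) = (2/4) × 322.6 = 161.3 mol → 94240 g
% yield = 52000 / 94240 × 100 = 55.18 %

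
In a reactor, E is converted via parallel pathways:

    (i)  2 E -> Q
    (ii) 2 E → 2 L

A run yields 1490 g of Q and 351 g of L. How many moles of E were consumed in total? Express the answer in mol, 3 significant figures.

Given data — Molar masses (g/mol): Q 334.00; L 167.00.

n(Q) = 1490 / 334.00 = 4.461 mol
n(L) = 351 / 167.00 = 2.102 mol
n(E) via (i) = (2/1)×4.461 = 8.922 mol
n(E) via (ii) = (2/2)×2.102 = 2.102 mol
total n(E) = 8.922 + 2.102 = 11.02 mol

11.0 mol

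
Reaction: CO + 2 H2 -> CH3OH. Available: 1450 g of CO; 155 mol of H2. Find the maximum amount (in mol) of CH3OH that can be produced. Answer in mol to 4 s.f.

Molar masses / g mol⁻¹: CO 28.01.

n(CO) = 1450 / 28.01 = 51.77 mol
n(H2) = 155.0 mol
n/ν for CO = 51.77/1 = 51.77
n/ν for H2 = 155.0/2 = 77.50
Smallest n/ν is CO → limiting reagent.
n(CH3OH) = (1/1) × 51.77 = 51.77 mol

51.77 mol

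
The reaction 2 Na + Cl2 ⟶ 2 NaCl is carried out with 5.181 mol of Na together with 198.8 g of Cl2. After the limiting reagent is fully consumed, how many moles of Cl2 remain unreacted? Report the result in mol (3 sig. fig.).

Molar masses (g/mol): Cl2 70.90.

0.213 mol

n(Na) = 5.181 mol
n(Cl2) = 198.8 / 70.90 = 2.804 mol
n/ν for Na = 5.181/2 = 2.591
n/ν for Cl2 = 2.804/1 = 2.804
Smallest n/ν is Na → limiting reagent.
Cl2 consumed = (1/2) × 5.181 = 2.591 mol
Cl2 remaining = 2.804 − 2.591 = 0.2130 mol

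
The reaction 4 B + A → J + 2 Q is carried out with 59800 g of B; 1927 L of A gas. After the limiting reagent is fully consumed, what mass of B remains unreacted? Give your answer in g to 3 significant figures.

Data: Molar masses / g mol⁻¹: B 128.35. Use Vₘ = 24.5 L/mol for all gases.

n(B) = 59800 / 128.35 = 465.9 mol
n(A) = 1927 / 24.5 = 78.65 mol
n/ν for B = 465.9/4 = 116.5
n/ν for A = 78.65/1 = 78.65
Smallest n/ν is A → limiting reagent.
B consumed = (4/1) × 78.65 = 314.6 mol
B remaining = 465.9 − 314.6 = 151.3 mol
mass = 151.3 × 128.35 = 19420 g

19400 g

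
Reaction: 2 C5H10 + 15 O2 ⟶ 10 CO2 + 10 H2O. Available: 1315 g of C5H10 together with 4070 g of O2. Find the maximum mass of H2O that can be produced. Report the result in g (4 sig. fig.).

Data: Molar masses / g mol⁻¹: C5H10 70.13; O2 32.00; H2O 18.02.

1528 g

n(C5H10) = 1315 / 70.13 = 18.75 mol
n(O2) = 4070 / 32.00 = 127.2 mol
n/ν → C5H10: 9.375, O2: 8.480; O2 is limiting.
n(H2O) = (10/15) × 127.2 = 84.80 mol
mass = 84.80 × 18.02 = 1528 g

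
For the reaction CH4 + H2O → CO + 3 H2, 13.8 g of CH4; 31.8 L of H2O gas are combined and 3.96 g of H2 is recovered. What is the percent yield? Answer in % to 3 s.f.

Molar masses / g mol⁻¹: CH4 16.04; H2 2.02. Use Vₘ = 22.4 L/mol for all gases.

76.0 %

n(CH4) = 13.80 / 16.04 = 0.8603 mol
n(H2O) = 31.80 / 22.4 = 1.420 mol
n/ν for CH4 = 0.8603/1 = 0.8603
n/ν for H2O = 1.420/1 = 1.420
Smallest n/ν is CH4 → limiting reagent.
theoretical n(H2) = (3/1) × 0.8603 = 2.581 mol → 5.214 g
% yield = 3.96 / 5.214 × 100 = 75.95 %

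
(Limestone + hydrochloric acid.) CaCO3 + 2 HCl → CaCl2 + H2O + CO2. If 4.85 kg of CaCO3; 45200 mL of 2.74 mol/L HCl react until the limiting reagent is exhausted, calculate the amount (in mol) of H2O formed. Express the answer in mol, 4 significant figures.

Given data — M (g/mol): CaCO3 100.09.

n(CaCO3) = 4.850×1000 / 100.09 = 48.46 mol
n(HCl) = 2.74 × 45200/1000 = 123.8 mol
n/ν for CaCO3 = 48.46/1 = 48.46
n/ν for HCl = 123.8/2 = 61.90
Smallest n/ν is CaCO3 → limiting reagent.
n(H2O) = (1/1) × 48.46 = 48.46 mol

48.46 mol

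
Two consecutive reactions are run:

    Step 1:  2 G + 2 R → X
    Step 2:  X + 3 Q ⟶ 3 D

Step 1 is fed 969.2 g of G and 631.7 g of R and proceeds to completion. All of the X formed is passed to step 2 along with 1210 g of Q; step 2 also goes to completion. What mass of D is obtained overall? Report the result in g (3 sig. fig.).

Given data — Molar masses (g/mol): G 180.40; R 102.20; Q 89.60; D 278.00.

2240 g

Step 1:
n(G) = 969.2 / 180.40 = 5.373 mol
n(R) = 631.7 / 102.20 = 6.181 mol
n/ν for G = 5.373/2 = 2.687
n/ν for R = 6.181/2 = 3.091
Smallest n/ν is G → limiting reagent.
n(X) produced = (1/2) × 5.373 = 2.687 mol
Step 2:
n(X) available = 2.687 mol
n(Q) = 1210 / 89.60 = 13.50 mol
n/ν for X = 2.687/1 = 2.687
n/ν for Q = 13.50/3 = 4.500
Smallest n/ν is X → limiting reagent.
n(D) = (3/1) × 2.687 = 8.061 mol
mass = 8.061 × 278.00 = 2241 g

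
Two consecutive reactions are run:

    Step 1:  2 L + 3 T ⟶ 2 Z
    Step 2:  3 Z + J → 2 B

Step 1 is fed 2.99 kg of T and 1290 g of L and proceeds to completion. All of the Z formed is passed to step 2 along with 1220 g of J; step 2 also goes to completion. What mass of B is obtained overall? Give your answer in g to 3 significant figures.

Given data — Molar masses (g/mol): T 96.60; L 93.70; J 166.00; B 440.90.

Step 1:
n(T) = 2.990×1000 / 96.60 = 30.95 mol
n(L) = 1290 / 93.70 = 13.77 mol
n/ν for T = 30.95/3 = 10.32
n/ν for L = 13.77/2 = 6.885
Smallest n/ν is L → limiting reagent.
n(Z) produced = (2/2) × 13.77 = 13.77 mol
Step 2:
n(Z) available = 13.77 mol
n(J) = 1220 / 166.00 = 7.349 mol
n/ν for Z = 13.77/3 = 4.590
n/ν for J = 7.349/1 = 7.349
Smallest n/ν is Z → limiting reagent.
n(B) = (2/3) × 13.77 = 9.180 mol
mass = 9.180 × 440.90 = 4047 g

4050 g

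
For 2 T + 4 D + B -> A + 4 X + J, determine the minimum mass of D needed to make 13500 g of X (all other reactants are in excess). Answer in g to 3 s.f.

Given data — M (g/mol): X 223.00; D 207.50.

n(X) = 13500 / 223.00 = 60.54 mol
n(D) = (4/4) × 60.54 = 60.54 mol
mass = 60.54 × 207.50 = 12560 g

12600 g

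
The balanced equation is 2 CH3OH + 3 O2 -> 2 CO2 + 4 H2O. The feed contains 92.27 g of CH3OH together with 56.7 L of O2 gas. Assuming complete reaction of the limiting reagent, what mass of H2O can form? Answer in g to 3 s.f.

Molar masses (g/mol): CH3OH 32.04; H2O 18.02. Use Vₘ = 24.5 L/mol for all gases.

55.6 g

n(CH3OH) = 92.27 / 32.04 = 2.880 mol
n(O2) = 56.70 / 24.5 = 2.314 mol
n/ν → CH3OH: 1.440, O2: 0.7713; O2 is limiting.
n(H2O) = (4/3) × 2.314 = 3.085 mol
mass = 3.085 × 18.02 = 55.59 g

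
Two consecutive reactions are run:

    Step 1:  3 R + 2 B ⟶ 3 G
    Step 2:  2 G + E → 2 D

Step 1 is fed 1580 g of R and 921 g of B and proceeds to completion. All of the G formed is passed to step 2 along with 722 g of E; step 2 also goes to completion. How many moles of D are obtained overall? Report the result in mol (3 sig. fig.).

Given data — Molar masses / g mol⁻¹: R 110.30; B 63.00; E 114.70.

12.6 mol

Step 1:
n(R) = 1580 / 110.30 = 14.32 mol
n(B) = 921.0 / 63.00 = 14.62 mol
n/ν for R = 14.32/3 = 4.773
n/ν for B = 14.62/2 = 7.310
Smallest n/ν is R → limiting reagent.
n(G) produced = (3/3) × 14.32 = 14.32 mol
Step 2:
n(G) available = 14.32 mol
n(E) = 722.0 / 114.70 = 6.295 mol
n/ν for G = 14.32/2 = 7.160
n/ν for E = 6.295/1 = 6.295
Smallest n/ν is E → limiting reagent.
n(D) = (2/1) × 6.295 = 12.59 mol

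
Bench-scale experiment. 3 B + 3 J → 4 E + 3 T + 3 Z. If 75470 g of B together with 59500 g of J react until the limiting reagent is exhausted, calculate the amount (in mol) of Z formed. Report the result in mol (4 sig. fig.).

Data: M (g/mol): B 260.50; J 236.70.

251.4 mol

n(B) = 75470 / 260.50 = 289.7 mol
n(J) = 59500 / 236.70 = 251.4 mol
n/ν for B = 289.7/3 = 96.57
n/ν for J = 251.4/3 = 83.80
Smallest n/ν is J → limiting reagent.
n(Z) = (3/3) × 251.4 = 251.4 mol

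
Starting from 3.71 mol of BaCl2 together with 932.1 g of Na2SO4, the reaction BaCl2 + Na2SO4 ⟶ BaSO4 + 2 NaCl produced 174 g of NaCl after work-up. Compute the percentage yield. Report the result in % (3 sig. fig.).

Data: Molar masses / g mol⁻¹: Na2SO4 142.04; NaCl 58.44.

40.1 %

n(BaCl2) = 3.710 mol
n(Na2SO4) = 932.1 / 142.04 = 6.562 mol
n/ν for BaCl2 = 3.710/1 = 3.710
n/ν for Na2SO4 = 6.562/1 = 6.562
Smallest n/ν is BaCl2 → limiting reagent.
theoretical n(NaCl) = (2/1) × 3.710 = 7.420 mol → 433.6 g
% yield = 174 / 433.6 × 100 = 40.13 %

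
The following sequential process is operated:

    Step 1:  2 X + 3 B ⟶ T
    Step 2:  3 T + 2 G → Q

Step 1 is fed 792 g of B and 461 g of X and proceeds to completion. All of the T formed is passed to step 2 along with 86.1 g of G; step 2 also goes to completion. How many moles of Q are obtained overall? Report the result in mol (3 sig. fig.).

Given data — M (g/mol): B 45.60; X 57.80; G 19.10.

Step 1:
n(B) = 792.0 / 45.60 = 17.37 mol
n(X) = 461.0 / 57.80 = 7.976 mol
n/ν → B: 5.790, X: 3.988; X is limiting.
n(T) produced = (1/2) × 7.976 = 3.988 mol
Step 2:
n(T) available = 3.988 mol
n(G) = 86.10 / 19.10 = 4.508 mol
n/ν → T: 1.329, G: 2.254; T is limiting.
n(Q) = (1/3) × 3.988 = 1.329 mol

1.33 mol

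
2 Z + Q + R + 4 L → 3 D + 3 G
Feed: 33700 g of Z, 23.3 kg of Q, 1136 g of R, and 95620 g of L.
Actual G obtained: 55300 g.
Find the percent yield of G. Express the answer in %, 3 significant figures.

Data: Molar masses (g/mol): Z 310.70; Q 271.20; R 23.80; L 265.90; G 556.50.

69.4 %

n(Z) = 33700 / 310.70 = 108.5 mol
n(Q) = 23.30×1000 / 271.20 = 85.91 mol
n(R) = 1136 / 23.80 = 47.73 mol
n(L) = 95620 / 265.90 = 359.6 mol
n/ν for Z = 108.5/2 = 54.25
n/ν for Q = 85.91/1 = 85.91
n/ν for R = 47.73/1 = 47.73
n/ν for L = 359.6/4 = 89.90
Smallest n/ν is R → limiting reagent.
theoretical n(G) = (3/1) × 47.73 = 143.2 mol → 79690 g
% yield = 55300 / 79690 × 100 = 69.39 %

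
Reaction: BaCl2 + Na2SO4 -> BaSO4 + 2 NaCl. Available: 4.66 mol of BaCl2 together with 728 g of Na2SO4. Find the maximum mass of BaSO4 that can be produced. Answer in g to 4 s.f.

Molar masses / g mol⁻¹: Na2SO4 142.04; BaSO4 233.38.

n(BaCl2) = 4.660 mol
n(Na2SO4) = 728.0 / 142.04 = 5.125 mol
n/ν → BaCl2: 4.660, Na2SO4: 5.125; BaCl2 is limiting.
n(BaSO4) = (1/1) × 4.660 = 4.660 mol
mass = 4.660 × 233.38 = 1088 g

1088 g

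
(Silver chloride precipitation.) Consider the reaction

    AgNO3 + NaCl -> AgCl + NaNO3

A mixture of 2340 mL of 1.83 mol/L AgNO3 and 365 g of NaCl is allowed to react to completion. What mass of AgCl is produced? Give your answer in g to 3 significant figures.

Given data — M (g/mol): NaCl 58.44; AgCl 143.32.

n(AgNO3) = 1.83 × 2340/1000 = 4.282 mol
n(NaCl) = 365.0 / 58.44 = 6.246 mol
n/ν for AgNO3 = 4.282/1 = 4.282
n/ν for NaCl = 6.246/1 = 6.246
Smallest n/ν is AgNO3 → limiting reagent.
n(AgCl) = (1/1) × 4.282 = 4.282 mol
mass = 4.282 × 143.32 = 613.7 g

614 g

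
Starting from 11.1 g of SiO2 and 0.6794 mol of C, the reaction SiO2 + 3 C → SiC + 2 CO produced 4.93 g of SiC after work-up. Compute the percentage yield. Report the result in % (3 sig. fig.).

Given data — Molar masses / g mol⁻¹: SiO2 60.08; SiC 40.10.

66.5 %

n(SiO2) = 11.10 / 60.08 = 0.1848 mol
n(C) = 0.6794 mol
n/ν for SiO2 = 0.1848/1 = 0.1848
n/ν for C = 0.6794/3 = 0.2265
Smallest n/ν is SiO2 → limiting reagent.
theoretical n(SiC) = (1/1) × 0.1848 = 0.1848 mol → 7.410 g
% yield = 4.93 / 7.410 × 100 = 66.53 %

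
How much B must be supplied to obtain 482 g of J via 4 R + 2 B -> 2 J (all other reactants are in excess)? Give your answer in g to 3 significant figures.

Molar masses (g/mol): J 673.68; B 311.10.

223 g

n(J) = 482 / 673.68 = 0.7155 mol
n(B) = (2/2) × 0.7155 = 0.7155 mol
mass = 0.7155 × 311.10 = 222.6 g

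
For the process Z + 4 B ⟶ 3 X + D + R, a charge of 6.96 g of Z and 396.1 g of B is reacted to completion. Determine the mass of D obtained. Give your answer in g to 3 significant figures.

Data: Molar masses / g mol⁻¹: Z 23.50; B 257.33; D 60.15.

17.8 g

n(Z) = 6.960 / 23.50 = 0.2962 mol
n(B) = 396.1 / 257.33 = 1.539 mol
n/ν for Z = 0.2962/1 = 0.2962
n/ν for B = 1.539/4 = 0.3848
Smallest n/ν is Z → limiting reagent.
n(D) = (1/1) × 0.2962 = 0.2962 mol
mass = 0.2962 × 60.15 = 17.82 g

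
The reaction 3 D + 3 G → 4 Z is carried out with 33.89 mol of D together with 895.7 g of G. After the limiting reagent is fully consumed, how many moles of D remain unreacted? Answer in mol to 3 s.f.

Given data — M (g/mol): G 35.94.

8.97 mol

n(D) = 33.89 mol
n(G) = 895.7 / 35.94 = 24.92 mol
n/ν → D: 11.30, G: 8.307; G is limiting.
D consumed = (3/3) × 24.92 = 24.92 mol
D remaining = 33.89 − 24.92 = 8.970 mol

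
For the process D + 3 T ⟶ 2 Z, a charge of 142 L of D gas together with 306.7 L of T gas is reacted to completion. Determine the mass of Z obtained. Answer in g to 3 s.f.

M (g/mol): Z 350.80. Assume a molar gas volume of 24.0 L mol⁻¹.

n(D) = 142.0 / 24.0 = 5.917 mol
n(T) = 306.7 / 24.0 = 12.78 mol
n/ν → D: 5.917, T: 4.260; T is limiting.
n(Z) = (2/3) × 12.78 = 8.520 mol
mass = 8.520 × 350.80 = 2989 g

2990 g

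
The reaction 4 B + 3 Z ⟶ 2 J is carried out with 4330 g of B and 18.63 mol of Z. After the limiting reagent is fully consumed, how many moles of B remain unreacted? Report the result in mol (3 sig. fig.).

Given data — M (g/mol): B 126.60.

n(B) = 4330 / 126.60 = 34.20 mol
n(Z) = 18.63 mol
n/ν for B = 34.20/4 = 8.550
n/ν for Z = 18.63/3 = 6.210
Smallest n/ν is Z → limiting reagent.
B consumed = (4/3) × 18.63 = 24.84 mol
B remaining = 34.20 − 24.84 = 9.360 mol

9.36 mol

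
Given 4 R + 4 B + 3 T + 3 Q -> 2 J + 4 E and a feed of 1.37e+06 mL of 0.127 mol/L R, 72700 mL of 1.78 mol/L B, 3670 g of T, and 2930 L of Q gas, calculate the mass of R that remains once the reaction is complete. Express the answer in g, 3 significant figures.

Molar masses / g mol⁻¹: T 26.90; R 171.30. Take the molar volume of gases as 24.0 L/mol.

n(R) = 0.127 × 1.37e+06/1000 = 174.0 mol
n(B) = 1.78 × 72700/1000 = 129.4 mol
n(T) = 3670 / 26.90 = 136.4 mol
n(Q) = 2930 / 24.0 = 122.1 mol
n/ν for R = 174.0/4 = 43.50
n/ν for B = 129.4/4 = 32.35
n/ν for T = 136.4/3 = 45.47
n/ν for Q = 122.1/3 = 40.70
Smallest n/ν is B → limiting reagent.
R consumed = (4/4) × 129.4 = 129.4 mol
R remaining = 174.0 − 129.4 = 44.60 mol
mass = 44.60 × 171.30 = 7640 g

7640 g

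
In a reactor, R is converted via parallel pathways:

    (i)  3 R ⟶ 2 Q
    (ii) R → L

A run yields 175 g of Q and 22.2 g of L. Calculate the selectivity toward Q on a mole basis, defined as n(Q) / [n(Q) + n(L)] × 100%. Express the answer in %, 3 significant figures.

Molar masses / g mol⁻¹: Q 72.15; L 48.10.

84.0 %

n(Q) = 175 / 72.15 = 2.426 mol
n(L) = 22.2 / 48.10 = 0.4615 mol
selectivity = 2.426/(2.426+0.4615) × 100 = 84.02 %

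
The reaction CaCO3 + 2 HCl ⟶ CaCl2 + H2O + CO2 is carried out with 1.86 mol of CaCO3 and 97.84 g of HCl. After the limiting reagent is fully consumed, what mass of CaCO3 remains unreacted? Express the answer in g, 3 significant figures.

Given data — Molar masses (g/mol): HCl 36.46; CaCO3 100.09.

51.9 g

n(CaCO3) = 1.860 mol
n(HCl) = 97.84 / 36.46 = 2.683 mol
n/ν → CaCO3: 1.860, HCl: 1.342; HCl is limiting.
CaCO3 consumed = (1/2) × 2.683 = 1.342 mol
CaCO3 remaining = 1.860 − 1.342 = 0.5180 mol
mass = 0.5180 × 100.09 = 51.85 g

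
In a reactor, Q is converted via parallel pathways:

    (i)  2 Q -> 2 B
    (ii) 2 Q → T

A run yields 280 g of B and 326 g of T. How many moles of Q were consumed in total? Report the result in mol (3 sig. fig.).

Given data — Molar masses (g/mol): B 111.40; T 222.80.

5.44 mol

n(B) = 280 / 111.40 = 2.513 mol
n(T) = 326 / 222.80 = 1.463 mol
n(Q) via (i) = (2/2)×2.513 = 2.513 mol
n(Q) via (ii) = (2/1)×1.463 = 2.926 mol
total n(Q) = 2.513 + 2.926 = 5.439 mol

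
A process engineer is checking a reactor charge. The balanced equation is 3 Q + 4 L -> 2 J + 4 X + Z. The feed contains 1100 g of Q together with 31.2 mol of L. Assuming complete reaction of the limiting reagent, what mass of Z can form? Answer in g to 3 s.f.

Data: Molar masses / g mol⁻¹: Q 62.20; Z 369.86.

n(Q) = 1100 / 62.20 = 17.68 mol
n(L) = 31.20 mol
n/ν for Q = 17.68/3 = 5.893
n/ν for L = 31.20/4 = 7.800
Smallest n/ν is Q → limiting reagent.
n(Z) = (1/3) × 17.68 = 5.893 mol
mass = 5.893 × 369.86 = 2180 g

2180 g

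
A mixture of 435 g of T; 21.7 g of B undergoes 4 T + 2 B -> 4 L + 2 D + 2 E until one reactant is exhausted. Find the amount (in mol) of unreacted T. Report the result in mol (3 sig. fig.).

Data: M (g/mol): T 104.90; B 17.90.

n(T) = 435.0 / 104.90 = 4.147 mol
n(B) = 21.70 / 17.90 = 1.212 mol
n/ν → T: 1.037, B: 0.6060; B is limiting.
T consumed = (4/2) × 1.212 = 2.424 mol
T remaining = 4.147 − 2.424 = 1.723 mol

1.72 mol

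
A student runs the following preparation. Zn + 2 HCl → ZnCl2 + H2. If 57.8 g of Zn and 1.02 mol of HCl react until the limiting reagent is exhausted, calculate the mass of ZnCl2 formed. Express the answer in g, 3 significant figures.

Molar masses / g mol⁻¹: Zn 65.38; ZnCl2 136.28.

n(Zn) = 57.80 / 65.38 = 0.8841 mol
n(HCl) = 1.020 mol
n/ν for Zn = 0.8841/1 = 0.8841
n/ν for HCl = 1.020/2 = 0.5100
Smallest n/ν is HCl → limiting reagent.
n(ZnCl2) = (1/2) × 1.020 = 0.5100 mol
mass = 0.5100 × 136.28 = 69.50 g

69.5 g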